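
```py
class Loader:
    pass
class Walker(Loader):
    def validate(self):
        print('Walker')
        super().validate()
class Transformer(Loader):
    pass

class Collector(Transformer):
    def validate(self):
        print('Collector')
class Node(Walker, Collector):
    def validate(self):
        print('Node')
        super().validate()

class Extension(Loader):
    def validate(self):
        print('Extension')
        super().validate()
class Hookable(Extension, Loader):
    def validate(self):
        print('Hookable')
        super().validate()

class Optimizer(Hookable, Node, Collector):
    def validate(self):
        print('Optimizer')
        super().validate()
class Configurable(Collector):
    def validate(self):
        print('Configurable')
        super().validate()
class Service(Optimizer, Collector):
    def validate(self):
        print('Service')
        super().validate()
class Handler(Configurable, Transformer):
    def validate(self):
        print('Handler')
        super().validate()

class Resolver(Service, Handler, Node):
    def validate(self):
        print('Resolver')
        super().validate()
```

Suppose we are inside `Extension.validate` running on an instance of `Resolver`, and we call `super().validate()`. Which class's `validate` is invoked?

Handler

L[Resolver] = Resolver + merge(L[Service], L[Handler], L[Node], [Service Handler Node])
  take Service:  [Service Optimizer Hookable Extension Node Walker Collector Transformer Loader object] + [Handler Configurable Collector Transformer Loader object] + [Node Walker Collector Transformer Loader object] + [Service Handler Node]
  take Optimizer:  [Optimizer Hookable Extension Node Walker Collector Transformer Loader object] + [Handler Configurable Collector Transformer Loader object] + [Node Walker Collector Transformer Loader object] + [Handler Node]
  take Hookable:  [Hookable Extension Node Walker Collector Transformer Loader object] + [Handler Configurable Collector Transformer Loader object] + [Node Walker Collector Transformer Loader object] + [Handler Node]
  take Extension:  [Extension Node Walker Collector Transformer Loader object] + [Handler Configurable Collector Transformer Loader object] + [Node Walker Collector Transformer Loader object] + [Handler Node]
  take Handler:  [Node Walker Collector Transformer Loader object] + [Handler Configurable Collector Transformer Loader object] + [Node Walker Collector Transformer Loader object] + [Handler Node]
  take Node:  [Node Walker Collector Transformer Loader object] + [Configurable Collector Transformer Loader object] + [Node Walker Collector Transformer Loader object] + [Node]
  take Walker:  [Walker Collector Transformer Loader object] + [Configurable Collector Transformer Loader object] + [Walker Collector Transformer Loader object]
  take Configurable:  [Collector Transformer Loader object] + [Configurable Collector Transformer Loader object] + [Collector Transformer Loader object]
  take Collector:  [Collector Transformer Loader object] + [Collector Transformer Loader object] + [Collector Transformer Loader object]
  take Transformer:  [Transformer Loader object] + [Transformer Loader object] + [Transformer Loader object]
  take Loader:  [Loader object] + [Loader object] + [Loader object]
  take object:  [object] + [object] + [object]
MRO: Resolver Service Optimizer Hookable Extension Handler Node Walker Configurable Collector Transformer Loader object
super() in Extension.validate on a Resolver instance goes to the class after Extension in Resolver's MRO: Handler.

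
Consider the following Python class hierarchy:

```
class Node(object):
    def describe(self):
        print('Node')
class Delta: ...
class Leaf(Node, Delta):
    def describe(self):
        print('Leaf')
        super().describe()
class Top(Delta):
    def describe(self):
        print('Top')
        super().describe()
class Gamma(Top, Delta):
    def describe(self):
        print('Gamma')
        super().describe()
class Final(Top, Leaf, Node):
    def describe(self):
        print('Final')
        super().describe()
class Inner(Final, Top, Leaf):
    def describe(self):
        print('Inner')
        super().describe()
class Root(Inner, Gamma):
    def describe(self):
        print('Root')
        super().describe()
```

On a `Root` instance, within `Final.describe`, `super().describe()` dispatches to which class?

L[Root] = Root + merge(L[Inner], L[Gamma], [Inner Gamma])
  take Inner:  [Inner Final Top Leaf Node Delta object] + [Gamma Top Delta object] + [Inner Gamma]
  take Final:  [Final Top Leaf Node Delta object] + [Gamma Top Delta object] + [Gamma]
  take Gamma:  [Top Leaf Node Delta object] + [Gamma Top Delta object] + [Gamma]
  take Top:  [Top Leaf Node Delta object] + [Top Delta object]
  take Leaf:  [Leaf Node Delta object] + [Delta object]
  take Node:  [Node Delta object] + [Delta object]
  take Delta:  [Delta object] + [Delta object]
  take object:  [object] + [object]
MRO: Root Inner Final Gamma Top Leaf Node Delta object
super() in Final.describe on a Root instance goes to the class after Final in Root's MRO: Gamma.

Gamma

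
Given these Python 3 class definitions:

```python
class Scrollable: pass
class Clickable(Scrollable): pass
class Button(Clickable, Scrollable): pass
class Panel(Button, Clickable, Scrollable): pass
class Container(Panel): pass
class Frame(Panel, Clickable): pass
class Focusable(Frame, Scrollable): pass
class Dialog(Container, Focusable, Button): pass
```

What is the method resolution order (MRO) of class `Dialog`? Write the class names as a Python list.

L[Dialog] = Dialog + merge(L[Container], L[Focusable], L[Button], [Container Focusable Button])
  take Container:  [Container Panel Button Clickable Scrollable object] + [Focusable Frame Panel Button Clickable Scrollable object] + [Button Clickable Scrollable object] + [Container Focusable Button]
  take Focusable:  [Panel Button Clickable Scrollable object] + [Focusable Frame Panel Button Clickable Scrollable object] + [Button Clickable Scrollable object] + [Focusable Button]
  take Frame:  [Panel Button Clickable Scrollable object] + [Frame Panel Button Clickable Scrollable object] + [Button Clickable Scrollable object] + [Button]
  take Panel:  [Panel Button Clickable Scrollable object] + [Panel Button Clickable Scrollable object] + [Button Clickable Scrollable object] + [Button]
  take Button:  [Button Clickable Scrollable object] + [Button Clickable Scrollable object] + [Button Clickable Scrollable object] + [Button]
  take Clickable:  [Clickable Scrollable object] + [Clickable Scrollable object] + [Clickable Scrollable object]
  take Scrollable:  [Scrollable object] + [Scrollable object] + [Scrollable object]
  take object:  [object] + [object] + [object]

[Dialog, Container, Focusable, Frame, Panel, Button, Clickable, Scrollable, object]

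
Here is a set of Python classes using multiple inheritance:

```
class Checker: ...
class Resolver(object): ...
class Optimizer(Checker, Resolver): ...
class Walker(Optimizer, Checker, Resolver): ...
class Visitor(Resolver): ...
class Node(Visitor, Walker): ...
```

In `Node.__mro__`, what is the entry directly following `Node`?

L[Node] = Node + merge(L[Visitor], L[Walker], [Visitor Walker])
  take Visitor:  [Visitor Resolver object] + [Walker Optimizer Checker Resolver object] + [Visitor Walker]
  take Walker:  [Resolver object] + [Walker Optimizer Checker Resolver object] + [Walker]
  take Optimizer:  [Resolver object] + [Optimizer Checker Resolver object]
  take Checker:  [Resolver object] + [Checker Resolver object]
  take Resolver:  [Resolver object] + [Resolver object]
  take object:  [object] + [object]
MRO: Node Visitor Walker Optimizer Checker Resolver object
Node is at position 0; next is Visitor.

Visitor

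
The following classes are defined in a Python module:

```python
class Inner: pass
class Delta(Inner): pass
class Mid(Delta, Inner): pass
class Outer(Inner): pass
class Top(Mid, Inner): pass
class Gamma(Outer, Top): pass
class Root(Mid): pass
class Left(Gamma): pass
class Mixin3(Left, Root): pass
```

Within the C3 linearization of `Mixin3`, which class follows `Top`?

L[Mixin3] = Mixin3 + merge(L[Left], L[Root], [Left Root])
  take Left:  [Left Gamma Outer Top Mid Delta Inner object] + [Root Mid Delta Inner object] + [Left Root]
  take Gamma:  [Gamma Outer Top Mid Delta Inner object] + [Root Mid Delta Inner object] + [Root]
  take Outer:  [Outer Top Mid Delta Inner object] + [Root Mid Delta Inner object] + [Root]
  take Top:  [Top Mid Delta Inner object] + [Root Mid Delta Inner object] + [Root]
  take Root:  [Mid Delta Inner object] + [Root Mid Delta Inner object] + [Root]
  take Mid:  [Mid Delta Inner object] + [Mid Delta Inner object]
  take Delta:  [Delta Inner object] + [Delta Inner object]
  take Inner:  [Inner object] + [Inner object]
  take object:  [object] + [object]
MRO: Mixin3 Left Gamma Outer Top Root Mid Delta Inner object
Top is at position 4; next is Root.

Root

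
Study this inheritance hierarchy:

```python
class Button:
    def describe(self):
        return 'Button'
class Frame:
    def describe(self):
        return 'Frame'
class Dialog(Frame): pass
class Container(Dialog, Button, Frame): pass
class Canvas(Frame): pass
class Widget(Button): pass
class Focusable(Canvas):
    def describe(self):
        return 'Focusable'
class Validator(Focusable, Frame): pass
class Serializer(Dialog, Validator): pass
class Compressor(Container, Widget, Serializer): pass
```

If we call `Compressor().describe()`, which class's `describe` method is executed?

L[Compressor] = Compressor + merge(L[Container], L[Widget], L[Serializer], [Container Widget Serializer])
  take Container:  [Container Dialog Button Frame object] + [Widget Button object] + [Serializer Dialog Validator Focusable Canvas Frame object] + [Container Widget Serializer]
  take Widget:  [Dialog Button Frame object] + [Widget Button object] + [Serializer Dialog Validator Focusable Canvas Frame object] + [Widget Serializer]
  take Serializer:  [Dialog Button Frame object] + [Button object] + [Serializer Dialog Validator Focusable Canvas Frame object] + [Serializer]
  take Dialog:  [Dialog Button Frame object] + [Button object] + [Dialog Validator Focusable Canvas Frame object]
  take Button:  [Button Frame object] + [Button object] + [Validator Focusable Canvas Frame object]
  take Validator:  [Frame object] + [object] + [Validator Focusable Canvas Frame object]
  take Focusable:  [Frame object] + [object] + [Focusable Canvas Frame object]
  take Canvas:  [Frame object] + [object] + [Canvas Frame object]
  take Frame:  [Frame object] + [object] + [Frame object]
  take object:  [object] + [object] + [object]
MRO: Compressor Container Widget Serializer Dialog Button Validator Focusable Canvas Frame object
describe is defined in: Button, Focusable, Frame. First along the MRO is Button.

Button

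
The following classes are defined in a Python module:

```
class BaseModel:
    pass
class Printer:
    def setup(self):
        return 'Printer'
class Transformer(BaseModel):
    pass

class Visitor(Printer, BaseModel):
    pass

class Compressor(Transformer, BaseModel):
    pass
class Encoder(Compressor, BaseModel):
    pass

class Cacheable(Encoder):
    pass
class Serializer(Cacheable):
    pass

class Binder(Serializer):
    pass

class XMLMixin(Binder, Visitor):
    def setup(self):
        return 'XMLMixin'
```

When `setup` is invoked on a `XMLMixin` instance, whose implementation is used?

XMLMixin

L[XMLMixin] = XMLMixin + merge(L[Binder], L[Visitor], [Binder Visitor])
  take Binder:  [Binder Serializer Cacheable Encoder Compressor Transformer BaseModel object] + [Visitor Printer BaseModel object] + [Binder Visitor]
  take Serializer:  [Serializer Cacheable Encoder Compressor Transformer BaseModel object] + [Visitor Printer BaseModel object] + [Visitor]
  take Cacheable:  [Cacheable Encoder Compressor Transformer BaseModel object] + [Visitor Printer BaseModel object] + [Visitor]
  take Encoder:  [Encoder Compressor Transformer BaseModel object] + [Visitor Printer BaseModel object] + [Visitor]
  take Compressor:  [Compressor Transformer BaseModel object] + [Visitor Printer BaseModel object] + [Visitor]
  take Transformer:  [Transformer BaseModel object] + [Visitor Printer BaseModel object] + [Visitor]
  take Visitor:  [BaseModel object] + [Visitor Printer BaseModel object] + [Visitor]
  take Printer:  [BaseModel object] + [Printer BaseModel object]
  take BaseModel:  [BaseModel object] + [BaseModel object]
  take object:  [object] + [object]
MRO: XMLMixin Binder Serializer Cacheable Encoder Compressor Transformer Visitor Printer BaseModel object
setup is defined in: Printer, XMLMixin. First along the MRO is XMLMixin.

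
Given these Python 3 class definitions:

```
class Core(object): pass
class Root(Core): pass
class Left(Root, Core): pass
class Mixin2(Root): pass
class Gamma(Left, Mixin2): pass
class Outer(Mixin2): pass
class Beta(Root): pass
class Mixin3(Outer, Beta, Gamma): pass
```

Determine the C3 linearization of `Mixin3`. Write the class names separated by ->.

Mixin3 -> Outer -> Beta -> Gamma -> Left -> Mixin2 -> Root -> Core -> object

L[Mixin3] = Mixin3 + merge(L[Outer], L[Beta], L[Gamma], [Outer Beta Gamma])
  take Outer:  [Outer Mixin2 Root Core object] + [Beta Root Core object] + [Gamma Left Mixin2 Root Core object] + [Outer Beta Gamma]
  take Beta:  [Mixin2 Root Core object] + [Beta Root Core object] + [Gamma Left Mixin2 Root Core object] + [Beta Gamma]
  take Gamma:  [Mixin2 Root Core object] + [Root Core object] + [Gamma Left Mixin2 Root Core object] + [Gamma]
  take Left:  [Mixin2 Root Core object] + [Root Core object] + [Left Mixin2 Root Core object]
  take Mixin2:  [Mixin2 Root Core object] + [Root Core object] + [Mixin2 Root Core object]
  take Root:  [Root Core object] + [Root Core object] + [Root Core object]
  take Core:  [Core object] + [Core object] + [Core object]
  take object:  [object] + [object] + [object]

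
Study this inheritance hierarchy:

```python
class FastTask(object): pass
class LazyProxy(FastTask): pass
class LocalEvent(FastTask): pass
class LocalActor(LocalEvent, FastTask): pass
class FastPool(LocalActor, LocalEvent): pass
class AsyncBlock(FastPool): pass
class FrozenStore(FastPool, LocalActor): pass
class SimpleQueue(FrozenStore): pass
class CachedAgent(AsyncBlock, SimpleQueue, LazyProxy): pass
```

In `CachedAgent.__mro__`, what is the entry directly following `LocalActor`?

L[CachedAgent] = CachedAgent + merge(L[AsyncBlock], L[SimpleQueue], L[LazyProxy], [AsyncBlock SimpleQueue LazyProxy])
  take AsyncBlock:  [AsyncBlock FastPool LocalActor LocalEvent FastTask object] + [SimpleQueue FrozenStore FastPool LocalActor LocalEvent FastTask object] + [LazyProxy FastTask object] + [AsyncBlock SimpleQueue LazyProxy]
  take SimpleQueue:  [FastPool LocalActor LocalEvent FastTask object] + [SimpleQueue FrozenStore FastPool LocalActor LocalEvent FastTask object] + [LazyProxy FastTask object] + [SimpleQueue LazyProxy]
  take FrozenStore:  [FastPool LocalActor LocalEvent FastTask object] + [FrozenStore FastPool LocalActor LocalEvent FastTask object] + [LazyProxy FastTask object] + [LazyProxy]
  take FastPool:  [FastPool LocalActor LocalEvent FastTask object] + [FastPool LocalActor LocalEvent FastTask object] + [LazyProxy FastTask object] + [LazyProxy]
  take LocalActor:  [LocalActor LocalEvent FastTask object] + [LocalActor LocalEvent FastTask object] + [LazyProxy FastTask object] + [LazyProxy]
  take LocalEvent:  [LocalEvent FastTask object] + [LocalEvent FastTask object] + [LazyProxy FastTask object] + [LazyProxy]
  take LazyProxy:  [FastTask object] + [FastTask object] + [LazyProxy FastTask object] + [LazyProxy]
  take FastTask:  [FastTask object] + [FastTask object] + [FastTask object]
  take object:  [object] + [object] + [object]
MRO: CachedAgent AsyncBlock SimpleQueue FrozenStore FastPool LocalActor LocalEvent LazyProxy FastTask object
LocalActor is at position 5; next is LocalEvent.

LocalEvent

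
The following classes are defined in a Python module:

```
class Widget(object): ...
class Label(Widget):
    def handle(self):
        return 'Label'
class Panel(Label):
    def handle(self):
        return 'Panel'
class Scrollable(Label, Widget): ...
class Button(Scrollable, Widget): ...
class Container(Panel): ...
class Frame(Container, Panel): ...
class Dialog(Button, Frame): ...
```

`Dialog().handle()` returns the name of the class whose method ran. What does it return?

Panel

L[Dialog] = Dialog + merge(L[Button], L[Frame], [Button Frame])
  take Button:  [Button Scrollable Label Widget object] + [Frame Container Panel Label Widget object] + [Button Frame]
  take Scrollable:  [Scrollable Label Widget object] + [Frame Container Panel Label Widget object] + [Frame]
  take Frame:  [Label Widget object] + [Frame Container Panel Label Widget object] + [Frame]
  take Container:  [Label Widget object] + [Container Panel Label Widget object]
  take Panel:  [Label Widget object] + [Panel Label Widget object]
  take Label:  [Label Widget object] + [Label Widget object]
  take Widget:  [Widget object] + [Widget object]
  take object:  [object] + [object]
MRO: Dialog Button Scrollable Frame Container Panel Label Widget object
handle is defined in: Label, Panel. First along the MRO is Panel.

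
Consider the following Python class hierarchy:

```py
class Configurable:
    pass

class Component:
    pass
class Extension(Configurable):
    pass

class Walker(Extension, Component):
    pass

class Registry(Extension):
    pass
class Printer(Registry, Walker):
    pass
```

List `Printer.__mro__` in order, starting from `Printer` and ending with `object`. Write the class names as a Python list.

L[Printer] = Printer + merge(L[Registry], L[Walker], [Registry Walker])
  take Registry:  [Registry Extension Configurable object] + [Walker Extension Configurable Component object] + [Registry Walker]
  take Walker:  [Extension Configurable object] + [Walker Extension Configurable Component object] + [Walker]
  take Extension:  [Extension Configurable object] + [Extension Configurable Component object]
  take Configurable:  [Configurable object] + [Configurable Component object]
  take Component:  [object] + [Component object]
  take object:  [object] + [object]

[Printer, Registry, Walker, Extension, Configurable, Component, object]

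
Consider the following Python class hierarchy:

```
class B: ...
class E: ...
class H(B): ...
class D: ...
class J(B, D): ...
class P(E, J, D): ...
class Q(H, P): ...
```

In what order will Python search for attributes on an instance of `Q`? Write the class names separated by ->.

Q -> H -> P -> E -> J -> B -> D -> object

L[Q] = Q + merge(L[H], L[P], [H P])
  take H:  [H B object] + [P E J B D object] + [H P]
  take P:  [B object] + [P E J B D object] + [P]
  take E:  [B object] + [E J B D object]
  take J:  [B object] + [J B D object]
  take B:  [B object] + [B D object]
  take D:  [object] + [D object]
  take object:  [object] + [object]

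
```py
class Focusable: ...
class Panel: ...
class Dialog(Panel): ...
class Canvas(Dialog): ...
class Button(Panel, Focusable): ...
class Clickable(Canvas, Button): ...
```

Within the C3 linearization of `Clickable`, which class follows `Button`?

L[Clickable] = Clickable + merge(L[Canvas], L[Button], [Canvas Button])
  take Canvas:  [Canvas Dialog Panel object] + [Button Panel Focusable object] + [Canvas Button]
  take Dialog:  [Dialog Panel object] + [Button Panel Focusable object] + [Button]
  take Button:  [Panel object] + [Button Panel Focusable object] + [Button]
  take Panel:  [Panel object] + [Panel Focusable object]
  take Focusable:  [object] + [Focusable object]
  take object:  [object] + [object]
MRO: Clickable Canvas Dialog Button Panel Focusable object
Button is at position 3; next is Panel.

Panel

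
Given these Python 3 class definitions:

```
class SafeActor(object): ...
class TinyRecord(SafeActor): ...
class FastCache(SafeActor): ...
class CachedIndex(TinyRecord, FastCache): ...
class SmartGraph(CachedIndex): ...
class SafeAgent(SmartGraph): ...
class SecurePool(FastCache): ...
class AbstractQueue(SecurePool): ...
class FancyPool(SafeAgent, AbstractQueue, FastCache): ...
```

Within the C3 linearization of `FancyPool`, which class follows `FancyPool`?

L[FancyPool] = FancyPool + merge(L[SafeAgent], L[AbstractQueue], L[FastCache], [SafeAgent AbstractQueue FastCache])
  take SafeAgent:  [SafeAgent SmartGraph CachedIndex TinyRecord FastCache SafeActor object] + [AbstractQueue SecurePool FastCache SafeActor object] + [FastCache SafeActor object] + [SafeAgent AbstractQueue FastCache]
  take SmartGraph:  [SmartGraph CachedIndex TinyRecord FastCache SafeActor object] + [AbstractQueue SecurePool FastCache SafeActor object] + [FastCache SafeActor object] + [AbstractQueue FastCache]
  take CachedIndex:  [CachedIndex TinyRecord FastCache SafeActor object] + [AbstractQueue SecurePool FastCache SafeActor object] + [FastCache SafeActor object] + [AbstractQueue FastCache]
  take TinyRecord:  [TinyRecord FastCache SafeActor object] + [AbstractQueue SecurePool FastCache SafeActor object] + [FastCache SafeActor object] + [AbstractQueue FastCache]
  take AbstractQueue:  [FastCache SafeActor object] + [AbstractQueue SecurePool FastCache SafeActor object] + [FastCache SafeActor object] + [AbstractQueue FastCache]
  take SecurePool:  [FastCache SafeActor object] + [SecurePool FastCache SafeActor object] + [FastCache SafeActor object] + [FastCache]
  take FastCache:  [FastCache SafeActor object] + [FastCache SafeActor object] + [FastCache SafeActor object] + [FastCache]
  take SafeActor:  [SafeActor object] + [SafeActor object] + [SafeActor object]
  take object:  [object] + [object] + [object]
MRO: FancyPool SafeAgent SmartGraph CachedIndex TinyRecord AbstractQueue SecurePool FastCache SafeActor object
FancyPool is at position 0; next is SafeAgent.

SafeAgent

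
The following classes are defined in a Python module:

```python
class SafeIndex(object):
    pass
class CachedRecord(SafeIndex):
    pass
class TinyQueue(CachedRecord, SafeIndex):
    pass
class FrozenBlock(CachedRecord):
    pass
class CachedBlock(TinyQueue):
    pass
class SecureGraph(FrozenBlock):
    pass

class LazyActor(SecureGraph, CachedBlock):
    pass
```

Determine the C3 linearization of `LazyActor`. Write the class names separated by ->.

LazyActor -> SecureGraph -> FrozenBlock -> CachedBlock -> TinyQueue -> CachedRecord -> SafeIndex -> object

L[LazyActor] = LazyActor + merge(L[SecureGraph], L[CachedBlock], [SecureGraph CachedBlock])
  take SecureGraph:  [SecureGraph FrozenBlock CachedRecord SafeIndex object] + [CachedBlock TinyQueue CachedRecord SafeIndex object] + [SecureGraph CachedBlock]
  take FrozenBlock:  [FrozenBlock CachedRecord SafeIndex object] + [CachedBlock TinyQueue CachedRecord SafeIndex object] + [CachedBlock]
  take CachedBlock:  [CachedRecord SafeIndex object] + [CachedBlock TinyQueue CachedRecord SafeIndex object] + [CachedBlock]
  take TinyQueue:  [CachedRecord SafeIndex object] + [TinyQueue CachedRecord SafeIndex object]
  take CachedRecord:  [CachedRecord SafeIndex object] + [CachedRecord SafeIndex object]
  take SafeIndex:  [SafeIndex object] + [SafeIndex object]
  take object:  [object] + [object]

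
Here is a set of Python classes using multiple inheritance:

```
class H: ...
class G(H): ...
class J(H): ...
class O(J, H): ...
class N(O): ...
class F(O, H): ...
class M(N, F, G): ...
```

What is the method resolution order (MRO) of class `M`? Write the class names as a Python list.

L[M] = M + merge(L[N], L[F], L[G], [N F G])
  take N:  [N O J H object] + [F O J H object] + [G H object] + [N F G]
  take F:  [O J H object] + [F O J H object] + [G H object] + [F G]
  take O:  [O J H object] + [O J H object] + [G H object] + [G]
  take J:  [J H object] + [J H object] + [G H object] + [G]
  take G:  [H object] + [H object] + [G H object] + [G]
  take H:  [H object] + [H object] + [H object]
  take object:  [object] + [object] + [object]

[M, N, F, O, J, G, H, object]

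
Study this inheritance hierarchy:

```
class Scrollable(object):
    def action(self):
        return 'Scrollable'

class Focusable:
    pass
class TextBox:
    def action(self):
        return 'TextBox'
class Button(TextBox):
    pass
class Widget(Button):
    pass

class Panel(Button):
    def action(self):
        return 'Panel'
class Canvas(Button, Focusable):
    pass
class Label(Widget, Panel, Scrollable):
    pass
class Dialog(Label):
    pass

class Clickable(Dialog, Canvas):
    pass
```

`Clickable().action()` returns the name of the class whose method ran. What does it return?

Panel

L[Clickable] = Clickable + merge(L[Dialog], L[Canvas], [Dialog Canvas])
  take Dialog:  [Dialog Label Widget Panel Button TextBox Scrollable object] + [Canvas Button TextBox Focusable object] + [Dialog Canvas]
  take Label:  [Label Widget Panel Button TextBox Scrollable object] + [Canvas Button TextBox Focusable object] + [Canvas]
  take Widget:  [Widget Panel Button TextBox Scrollable object] + [Canvas Button TextBox Focusable object] + [Canvas]
  take Panel:  [Panel Button TextBox Scrollable object] + [Canvas Button TextBox Focusable object] + [Canvas]
  take Canvas:  [Button TextBox Scrollable object] + [Canvas Button TextBox Focusable object] + [Canvas]
  take Button:  [Button TextBox Scrollable object] + [Button TextBox Focusable object]
  take TextBox:  [TextBox Scrollable object] + [TextBox Focusable object]
  take Scrollable:  [Scrollable object] + [Focusable object]
  take Focusable:  [object] + [Focusable object]
  take object:  [object] + [object]
MRO: Clickable Dialog Label Widget Panel Canvas Button TextBox Scrollable Focusable object
action is defined in: Panel, Scrollable, TextBox. First along the MRO is Panel.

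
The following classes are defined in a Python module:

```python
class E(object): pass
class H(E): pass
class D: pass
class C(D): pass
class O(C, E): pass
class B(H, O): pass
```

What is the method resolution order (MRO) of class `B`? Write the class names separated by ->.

B -> H -> O -> C -> D -> E -> object

L[B] = B + merge(L[H], L[O], [H O])
  take H:  [H E object] + [O C D E object] + [H O]
  take O:  [E object] + [O C D E object] + [O]
  take C:  [E object] + [C D E object]
  take D:  [E object] + [D E object]
  take E:  [E object] + [E object]
  take object:  [object] + [object]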